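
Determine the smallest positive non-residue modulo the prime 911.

(2/911) = +1, so 2 is a residue.
(3/911) = +1, so 3 is a residue.
(4/911) = +1, so 4 is a residue.
(5/911) = +1, so 5 is a residue.
(6/911) = +1, so 6 is a residue.
(7/911) = −1, so 7 is the smallest positive non-residue mod 911.

7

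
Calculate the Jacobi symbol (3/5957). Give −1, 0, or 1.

-1

Reciprocity: 3 ≡ 3 and 5957 ≡ 1 (mod 4), so (3/5957) = +(5957/3).
Reduce top mod 3: now compute (2/3).
Pull out 2: since 3 ≡ 3 (mod 8), (2/3) = -1.
Reached (1/3) = 1. Collecting the sign flips along the way, the symbol is -1.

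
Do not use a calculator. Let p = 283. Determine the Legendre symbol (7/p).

Euler's criterion: (7/283) ≡ 7^141 (mod 283).
7^2 ≡ 49 (mod 283)
7^4 ≡ 137 (mod 283)
7^8 ≡ 91 (mod 283)
7^16 ≡ 74 (mod 283)
7^32 ≡ 99 (mod 283)
7^64 ≡ 179 (mod 283)
7^128 ≡ 62 (mod 283)
7^141 = 7^(128+8+4+1) ≡ 1 (mod 283).
Result is 1, so (7/283) = 1.

1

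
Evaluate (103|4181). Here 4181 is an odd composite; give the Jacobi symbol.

Reciprocity: 103 ≡ 3 and 4181 ≡ 1 (mod 4), so (103/4181) = +(4181/103).
Reduce top mod 103: now compute (61/103).
Reciprocity: 61 ≡ 1 and 103 ≡ 3 (mod 4), so (61/103) = +(103/61).
Reduce top mod 61: now compute (42/61).
Pull out 2: since 61 ≡ 5 (mod 8), (2/61) = -1.
Reciprocity: 21 ≡ 1 and 61 ≡ 1 (mod 4), so (21/61) = +(61/21).
Reduce top mod 21: now compute (19/21).
Reciprocity: 19 ≡ 3 and 21 ≡ 1 (mod 4), so (19/21) = +(21/19).
Reduce top mod 19: now compute (2/19).
Pull out 2: since 19 ≡ 3 (mod 8), (2/19) = -1.
Reached (1/19) = 1. Collecting the sign flips along the way, the symbol is +1.

1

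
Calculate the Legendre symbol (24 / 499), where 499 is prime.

Pull out 2^3: since 499 ≡ 3 (mod 8), (2/499) = -1, so (2/499)^3 = -1.
Reciprocity: 3 ≡ 3 and 499 ≡ 3 (mod 4), so (3/499) = −(499/3).
Reduce top mod 3: now compute (1/3).
Reached (1/3) = 1. Collecting the sign flips along the way, the symbol is +1.

1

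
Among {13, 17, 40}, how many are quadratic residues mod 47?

(13/47) = -1 → non-residue.
(17/47) = +1 → QR.
(40/47) = -1 → non-residue.
Total quadratic residues among the 3: 1.

1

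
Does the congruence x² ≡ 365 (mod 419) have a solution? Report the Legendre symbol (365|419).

1

Reciprocity: 365 ≡ 1 and 419 ≡ 3 (mod 4), so (365/419) = +(419/365).
Reduce top mod 365: now compute (54/365).
Pull out 2: since 365 ≡ 5 (mod 8), (2/365) = -1.
Reciprocity: 27 ≡ 3 and 365 ≡ 1 (mod 4), so (27/365) = +(365/27).
Reduce top mod 27: now compute (14/27).
Pull out 2: since 27 ≡ 3 (mod 8), (2/27) = -1.
Reciprocity: 7 ≡ 3 and 27 ≡ 3 (mod 4), so (7/27) = −(27/7).
Reduce top mod 7: now compute (6/7).
Pull out 2: since 7 ≡ 7 (mod 8), (2/7) = +1.
Reciprocity: 3 ≡ 3 and 7 ≡ 3 (mod 4), so (3/7) = −(7/3).
Reduce top mod 3: now compute (1/3).
Reached (1/3) = 1. Collecting the sign flips along the way, the symbol is +1.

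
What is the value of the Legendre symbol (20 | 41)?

1

Euler's criterion: (20/41) ≡ 20^20 (mod 41).
20^2 ≡ 31 (mod 41)
20^4 ≡ 18 (mod 41)
20^8 ≡ 37 (mod 41)
20^16 ≡ 16 (mod 41)
20^20 = 20^(16+4) ≡ 1 (mod 41).
Result is 1, so (20/41) = 1.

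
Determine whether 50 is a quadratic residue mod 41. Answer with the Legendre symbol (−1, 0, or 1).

Euler's criterion: (50/41) ≡ 9^20 (mod 41).
9^2 ≡ 40 (mod 41)
9^4 ≡ 1 (mod 41)
9^8 ≡ 1 (mod 41)
9^16 ≡ 1 (mod 41)
9^20 = 9^(16+4) ≡ 1 (mod 41).
Result is 1, so (50/41) = 1.

1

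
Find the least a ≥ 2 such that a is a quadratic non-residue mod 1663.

(2/1663) = +1, so 2 is a residue.
(3/1663) = −1, so 3 is the smallest positive non-residue mod 1663.

3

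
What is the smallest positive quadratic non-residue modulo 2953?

5

(2/2953) = +1, so 2 is a residue.
(3/2953) = +1, so 3 is a residue.
(4/2953) = +1, so 4 is a residue.
(5/2953) = −1, so 5 is the smallest positive non-residue mod 2953.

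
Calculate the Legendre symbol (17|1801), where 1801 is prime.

Reciprocity: 17 ≡ 1 and 1801 ≡ 1 (mod 4), so (17/1801) = +(1801/17).
Reduce top mod 17: now compute (16/17).
Pull out 2^4: since 17 ≡ 1 (mod 8), (2/17) = +1, so (2/17)^4 = +1.
Reached (1/17) = 1. Collecting the sign flips along the way, the symbol is +1.

1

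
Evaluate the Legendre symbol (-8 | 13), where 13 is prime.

First reduce: -8 ≡ 5 (mod 13).
Reciprocity: 5 ≡ 1 and 13 ≡ 1 (mod 4), so (5/13) = +(13/5).
Reduce top mod 5: now compute (3/5).
Reciprocity: 3 ≡ 3 and 5 ≡ 1 (mod 4), so (3/5) = +(5/3).
Reduce top mod 3: now compute (2/3).
Pull out 2: since 3 ≡ 3 (mod 8), (2/3) = -1.
Reached (1/3) = 1. Collecting the sign flips along the way, the symbol is -1.

-1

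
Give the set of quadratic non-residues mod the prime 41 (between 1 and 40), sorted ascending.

3 6 7 11 12 13 14 15 17 19 22 24 26 27 28 29 30 34 35 38

Square k = 1,…,20 (k and 41−k give the same square):
1²=1, 2²=4, 3²=9, 4²=16, 5²=25, 6²=36, 7²≡8, 8²≡23, 9²≡40, 10²≡18, 11²≡39, 12²≡21, 13²≡5, 14²≡32, 15²≡20, 16²≡10, 17²≡2, 18²≡37, 19²≡33, 20²≡31 (mod 41).
The residues are {1, 2, 4, 5, 8, 9, 10, 16, 18, 20, 21, 23, 25, 31, 32, 33, 36, 37, 39, 40}; the non-residues are the remaining 20 nonzero classes.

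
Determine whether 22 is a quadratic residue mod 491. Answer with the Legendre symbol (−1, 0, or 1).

-1

Euler's criterion: (22/491) ≡ 22^245 (mod 491).
22^2 ≡ 484 (mod 491)
22^4 ≡ 49 (mod 491)
22^8 ≡ 437 (mod 491)
22^16 ≡ 461 (mod 491)
22^32 ≡ 409 (mod 491)
22^64 ≡ 341 (mod 491)
22^128 ≡ 405 (mod 491)
22^245 = 22^(128+64+32+16+4+1) ≡ 490 (mod 491).
Result is 490 ≡ −1, so (22/491) = −1.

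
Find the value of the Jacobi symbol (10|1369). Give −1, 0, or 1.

Pull out 2: since 1369 ≡ 1 (mod 8), (2/1369) = +1.
Reciprocity: 5 ≡ 1 and 1369 ≡ 1 (mod 4), so (5/1369) = +(1369/5).
Reduce top mod 5: now compute (4/5).
Pull out 2^2: since 5 ≡ 5 (mod 8), (2/5) = -1, so (2/5)^2 = +1.
Reached (1/5) = 1. Collecting the sign flips along the way, the symbol is +1.

1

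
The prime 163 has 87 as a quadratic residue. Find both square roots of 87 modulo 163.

Since 163 ≡ 3 (mod 4), a square root of 87 is 87^((163+1)/4) = 87^41 mod 163.
Repeated squaring: 87^2≡71, 87^4≡151, 87^8≡144, 87^16≡35, 87^32≡84 (mod 163).
87^41 = 87^(32+8+1) ≡ 24 (mod 163).
Check: 24² = 576 ≡ 87 (mod 163). The two roots are 24 and 139.

24, 139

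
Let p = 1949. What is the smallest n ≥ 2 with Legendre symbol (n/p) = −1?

2

(2/1949) = −1, so 2 is the smallest positive non-residue mod 1949.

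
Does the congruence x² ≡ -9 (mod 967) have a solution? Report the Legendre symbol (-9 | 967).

First reduce: -9 ≡ 958 (mod 967).
Pull out 2: since 967 ≡ 7 (mod 8), (2/967) = +1.
Reciprocity: 479 ≡ 3 and 967 ≡ 3 (mod 4), so (479/967) = −(967/479).
Reduce top mod 479: now compute (9/479).
Reciprocity: 9 ≡ 1 and 479 ≡ 3 (mod 4), so (9/479) = +(479/9).
Reduce top mod 9: now compute (2/9).
Pull out 2: since 9 ≡ 1 (mod 8), (2/9) = +1.
Reached (1/9) = 1. Collecting the sign flips along the way, the symbol is -1.

-1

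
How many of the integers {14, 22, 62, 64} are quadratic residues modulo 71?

(14/71) = -1 → non-residue.
(22/71) = -1 → non-residue.
(62/71) = -1 → non-residue.
(64/71) = +1 → QR.
Total quadratic residues among the 4: 1.

1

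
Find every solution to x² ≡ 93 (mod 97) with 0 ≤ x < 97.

44, 53

97 ≡ 1 (mod 4), so we find a root by search.
Trying successive values, 44² = 1936 ≡ 93 (mod 97). The other root is 97 − 44 = 53.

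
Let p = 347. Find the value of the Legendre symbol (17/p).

-1

Reciprocity: 17 ≡ 1 and 347 ≡ 3 (mod 4), so (17/347) = +(347/17).
Reduce top mod 17: now compute (7/17).
Reciprocity: 7 ≡ 3 and 17 ≡ 1 (mod 4), so (7/17) = +(17/7).
Reduce top mod 7: now compute (3/7).
Reciprocity: 3 ≡ 3 and 7 ≡ 3 (mod 4), so (3/7) = −(7/3).
Reduce top mod 3: now compute (1/3).
Reached (1/3) = 1. Collecting the sign flips along the way, the symbol is -1.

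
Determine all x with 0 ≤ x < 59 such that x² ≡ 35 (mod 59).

25, 34

Since 59 ≡ 3 (mod 4), a square root of 35 is 35^((59+1)/4) = 35^15 mod 59.
Repeated squaring: 35^2≡45, 35^4≡19, 35^8≡7 (mod 59).
35^15 = 35^(8+4+2+1) ≡ 25 (mod 59).
Check: 25² = 625 ≡ 35 (mod 59). The two roots are 25 and 34.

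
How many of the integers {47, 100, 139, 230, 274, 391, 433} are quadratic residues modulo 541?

(47/541) = +1 → QR.
(100/541) = +1 → QR.
(139/541) = +1 → QR.
(230/541) = -1 → non-residue.
(274/541) = -1 → non-residue.
(391/541) = -1 → non-residue.
(433/541) = +1 → QR.
Total quadratic residues among the 7: 4.

4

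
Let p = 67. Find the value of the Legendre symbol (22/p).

Pull out 2: since 67 ≡ 3 (mod 8), (2/67) = -1.
Reciprocity: 11 ≡ 3 and 67 ≡ 3 (mod 4), so (11/67) = −(67/11).
Reduce top mod 11: now compute (1/11).
Reached (1/11) = 1. Collecting the sign flips along the way, the symbol is +1.

1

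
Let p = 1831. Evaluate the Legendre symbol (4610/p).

-1

First reduce: 4610 ≡ 948 (mod 1831).
Pull out 2^2: since 1831 ≡ 7 (mod 8), (2/1831) = +1, so (2/1831)^2 = +1.
Reciprocity: 237 ≡ 1 and 1831 ≡ 3 (mod 4), so (237/1831) = +(1831/237).
Reduce top mod 237: now compute (172/237).
Pull out 2^2: since 237 ≡ 5 (mod 8), (2/237) = -1, so (2/237)^2 = +1.
Reciprocity: 43 ≡ 3 and 237 ≡ 1 (mod 4), so (43/237) = +(237/43).
Reduce top mod 43: now compute (22/43).
Pull out 2: since 43 ≡ 3 (mod 8), (2/43) = -1.
Reciprocity: 11 ≡ 3 and 43 ≡ 3 (mod 4), so (11/43) = −(43/11).
Reduce top mod 11: now compute (10/11).
Pull out 2: since 11 ≡ 3 (mod 8), (2/11) = -1.
Reciprocity: 5 ≡ 1 and 11 ≡ 3 (mod 4), so (5/11) = +(11/5).
Reduce top mod 5: now compute (1/5).
Reached (1/5) = 1. Collecting the sign flips along the way, the symbol is -1.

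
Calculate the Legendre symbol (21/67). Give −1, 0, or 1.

Reciprocity: 21 ≡ 1 and 67 ≡ 3 (mod 4), so (21/67) = +(67/21).
Reduce top mod 21: now compute (4/21).
Pull out 2^2: since 21 ≡ 5 (mod 8), (2/21) = -1, so (2/21)^2 = +1.
Reached (1/21) = 1. Collecting the sign flips along the way, the symbol is +1.

1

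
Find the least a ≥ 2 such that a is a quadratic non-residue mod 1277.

(2/1277) = −1, so 2 is the smallest positive non-residue mod 1277.

2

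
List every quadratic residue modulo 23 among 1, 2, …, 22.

Square k = 1,…,11 (k and 23−k give the same square):
1²=1, 2²=4, 3²=9, 4²=16, 5²≡2, 6²≡13, 7²≡3, 8²≡18, 9²≡12, 10²≡8, 11²≡6 (mod 23).
So the quadratic residues mod 23 are {1, 2, 3, 4, 6, 8, 9, 12, 13, 16, 18}.

1 2 3 4 6 8 9 12 13 16 18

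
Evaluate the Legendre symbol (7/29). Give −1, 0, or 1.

Reciprocity: 7 ≡ 3 and 29 ≡ 1 (mod 4), so (7/29) = +(29/7).
Reduce top mod 7: now compute (1/7).
Reached (1/7) = 1. Collecting the sign flips along the way, the symbol is +1.

1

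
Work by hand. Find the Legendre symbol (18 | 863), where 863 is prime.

1

Pull out 2: since 863 ≡ 7 (mod 8), (2/863) = +1.
Reciprocity: 9 ≡ 1 and 863 ≡ 3 (mod 4), so (9/863) = +(863/9).
Reduce top mod 9: now compute (8/9).
Pull out 2^3: since 9 ≡ 1 (mod 8), (2/9) = +1, so (2/9)^3 = +1.
Reached (1/9) = 1. Collecting the sign flips along the way, the symbol is +1.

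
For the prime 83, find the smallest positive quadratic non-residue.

(2/83) = −1, so 2 is the smallest positive non-residue mod 83.

2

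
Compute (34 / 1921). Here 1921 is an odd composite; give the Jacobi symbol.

0

Pull out 2: since 1921 ≡ 1 (mod 8), (2/1921) = +1.
Reciprocity: 17 ≡ 1 and 1921 ≡ 1 (mod 4), so (17/1921) = +(1921/17).
Reduce top mod 17: now compute (0/17).
Top reduces to 0: gcd > 1, so the symbol is 0.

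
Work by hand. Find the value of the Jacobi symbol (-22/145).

-1

First reduce: -22 ≡ 123 (mod 145).
Reciprocity: 123 ≡ 3 and 145 ≡ 1 (mod 4), so (123/145) = +(145/123).
Reduce top mod 123: now compute (22/123).
Pull out 2: since 123 ≡ 3 (mod 8), (2/123) = -1.
Reciprocity: 11 ≡ 3 and 123 ≡ 3 (mod 4), so (11/123) = −(123/11).
Reduce top mod 11: now compute (2/11).
Pull out 2: since 11 ≡ 3 (mod 8), (2/11) = -1.
Reached (1/11) = 1. Collecting the sign flips along the way, the symbol is -1.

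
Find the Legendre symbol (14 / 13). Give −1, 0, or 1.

First reduce: 14 ≡ 1 (mod 13).
Reached (1/13) = 1. Collecting the sign flips along the way, the symbol is +1.

1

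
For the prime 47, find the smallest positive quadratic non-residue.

5

(2/47) = +1, so 2 is a residue.
(3/47) = +1, so 3 is a residue.
(4/47) = +1, so 4 is a residue.
(5/47) = −1, so 5 is the smallest positive non-residue mod 47.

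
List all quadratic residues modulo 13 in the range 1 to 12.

Square k = 1,…,6 (k and 13−k give the same square):
1²=1, 2²=4, 3²=9, 4²≡3, 5²≡12, 6²≡10 (mod 13).
So the quadratic residues mod 13 are {1, 3, 4, 9, 10, 12}.

1 3 4 9 10 12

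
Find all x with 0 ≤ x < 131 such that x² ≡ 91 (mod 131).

22, 109

Since 131 ≡ 3 (mod 4), a square root of 91 is 91^((131+1)/4) = 91^33 mod 131.
Repeated squaring: 91^2≡28, 91^4≡129, 91^8≡4, 91^16≡16, 91^32≡125 (mod 131).
91^33 = 91^(32+1) ≡ 109 (mod 131).
Check: 109² = 11881 ≡ 91 (mod 131). The two roots are 22 and 109.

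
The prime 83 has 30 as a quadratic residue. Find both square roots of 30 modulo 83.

14, 69

Since 83 ≡ 3 (mod 4), a square root of 30 is 30^((83+1)/4) = 30^21 mod 83.
Repeated squaring: 30^2≡70, 30^4≡3, 30^8≡9, 30^16≡81 (mod 83).
30^21 = 30^(16+4+1) ≡ 69 (mod 83).
Check: 69² = 4761 ≡ 30 (mod 83). The two roots are 14 and 69.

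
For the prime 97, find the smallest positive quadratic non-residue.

(2/97) = +1, so 2 is a residue.
(3/97) = +1, so 3 is a residue.
(4/97) = +1, so 4 is a residue.
(5/97) = −1, so 5 is the smallest positive non-residue mod 97.

5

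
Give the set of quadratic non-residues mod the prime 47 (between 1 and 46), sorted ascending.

5 10 11 13 15 19 20 22 23 26 29 30 31 33 35 38 39 40 41 43 44 45 46

Square k = 1,…,23 (k and 47−k give the same square):
1²=1, 2²=4, 3²=9, 4²=16, 5²=25, 6²=36, 7²≡2, 8²≡17, 9²≡34, 10²≡6, 11²≡27, 12²≡3, 13²≡28, 14²≡8, 15²≡37, 16²≡21, 17²≡7, 18²≡42, 19²≡32, 20²≡24, 21²≡18, 22²≡14, 23²≡12 (mod 47).
The residues are {1, 2, 3, 4, 6, 7, 8, 9, 12, 14, 16, 17, 18, 21, 24, 25, 27, 28, 32, 34, 36, 37, 42}; the non-residues are the remaining 23 nonzero classes.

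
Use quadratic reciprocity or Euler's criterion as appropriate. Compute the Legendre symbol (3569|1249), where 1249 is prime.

First reduce: 3569 ≡ 1071 (mod 1249).
Reciprocity: 1071 ≡ 3 and 1249 ≡ 1 (mod 4), so (1071/1249) = +(1249/1071).
Reduce top mod 1071: now compute (178/1071).
Pull out 2: since 1071 ≡ 7 (mod 8), (2/1071) = +1.
Reciprocity: 89 ≡ 1 and 1071 ≡ 3 (mod 4), so (89/1071) = +(1071/89).
Reduce top mod 89: now compute (3/89).
Reciprocity: 3 ≡ 3 and 89 ≡ 1 (mod 4), so (3/89) = +(89/3).
Reduce top mod 3: now compute (2/3).
Pull out 2: since 3 ≡ 3 (mod 8), (2/3) = -1.
Reached (1/3) = 1. Collecting the sign flips along the way, the symbol is -1.

-1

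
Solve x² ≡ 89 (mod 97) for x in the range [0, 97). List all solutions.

34, 63

97 ≡ 1 (mod 4), so we find a root by search.
Trying successive values, 34² = 1156 ≡ 89 (mod 97). The other root is 97 − 34 = 63.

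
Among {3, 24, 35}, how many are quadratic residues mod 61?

(3/61) = +1 → QR.
(24/61) = -1 → non-residue.
(35/61) = -1 → non-residue.
Total quadratic residues among the 3: 1.

1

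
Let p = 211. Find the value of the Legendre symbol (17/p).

Euler's criterion: (17/211) ≡ 17^105 (mod 211).
17^2 ≡ 78 (mod 211)
17^4 ≡ 176 (mod 211)
17^8 ≡ 170 (mod 211)
17^16 ≡ 204 (mod 211)
17^32 ≡ 49 (mod 211)
17^64 ≡ 80 (mod 211)
17^105 = 17^(64+32+8+1) ≡ 210 (mod 211).
Result is 210 ≡ −1, so (17/211) = −1.

-1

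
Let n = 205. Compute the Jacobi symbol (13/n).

Reciprocity: 13 ≡ 1 and 205 ≡ 1 (mod 4), so (13/205) = +(205/13).
Reduce top mod 13: now compute (10/13).
Pull out 2: since 13 ≡ 5 (mod 8), (2/13) = -1.
Reciprocity: 5 ≡ 1 and 13 ≡ 1 (mod 4), so (5/13) = +(13/5).
Reduce top mod 5: now compute (3/5).
Reciprocity: 3 ≡ 3 and 5 ≡ 1 (mod 4), so (3/5) = +(5/3).
Reduce top mod 3: now compute (2/3).
Pull out 2: since 3 ≡ 3 (mod 8), (2/3) = -1.
Reached (1/3) = 1. Collecting the sign flips along the way, the symbol is +1.

1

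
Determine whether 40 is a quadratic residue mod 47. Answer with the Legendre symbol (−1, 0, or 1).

-1

Pull out 2^3: since 47 ≡ 7 (mod 8), (2/47) = +1, so (2/47)^3 = +1.
Reciprocity: 5 ≡ 1 and 47 ≡ 3 (mod 4), so (5/47) = +(47/5).
Reduce top mod 5: now compute (2/5).
Pull out 2: since 5 ≡ 5 (mod 8), (2/5) = -1.
Reached (1/5) = 1. Collecting the sign flips along the way, the symbol is -1.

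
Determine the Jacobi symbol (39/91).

Reciprocity: 39 ≡ 3 and 91 ≡ 3 (mod 4), so (39/91) = −(91/39).
Reduce top mod 39: now compute (13/39).
Reciprocity: 13 ≡ 1 and 39 ≡ 3 (mod 4), so (13/39) = +(39/13).
Reduce top mod 13: now compute (0/13).
Top reduces to 0: gcd > 1, so the symbol is 0.

0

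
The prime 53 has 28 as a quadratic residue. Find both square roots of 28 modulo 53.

53 ≡ 1 (mod 4), so we find a root by search.
Trying successive values, 9² = 81 ≡ 28 (mod 53). The other root is 53 − 9 = 44.

9, 44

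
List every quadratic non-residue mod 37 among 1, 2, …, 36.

2,5,6,8,13,14,15,17,18,19,20,22,23,24,29,31,32,35

Square k = 1,…,18 (k and 37−k give the same square):
1²=1, 2²=4, 3²=9, 4²=16, 5²=25, 6²=36, 7²≡12, 8²≡27, 9²≡7, 10²≡26, 11²≡10, 12²≡33, 13²≡21, 14²≡11, 15²≡3, 16²≡34, 17²≡30, 18²≡28 (mod 37).
The residues are {1, 3, 4, 7, 9, 10, 11, 12, 16, 21, 25, 26, 27, 28, 30, 33, 34, 36}; the non-residues are the remaining 18 nonzero classes.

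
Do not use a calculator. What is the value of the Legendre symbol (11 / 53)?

1

Reciprocity: 11 ≡ 3 and 53 ≡ 1 (mod 4), so (11/53) = +(53/11).
Reduce top mod 11: now compute (9/11).
Reciprocity: 9 ≡ 1 and 11 ≡ 3 (mod 4), so (9/11) = +(11/9).
Reduce top mod 9: now compute (2/9).
Pull out 2: since 9 ≡ 1 (mod 8), (2/9) = +1.
Reached (1/9) = 1. Collecting the sign flips along the way, the symbol is +1.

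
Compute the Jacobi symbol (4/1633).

1

Pull out 2^2: since 1633 ≡ 1 (mod 8), (2/1633) = +1, so (2/1633)^2 = +1.
Reached (1/1633) = 1. Collecting the sign flips along the way, the symbol is +1.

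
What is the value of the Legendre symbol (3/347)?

1

Reciprocity: 3 ≡ 3 and 347 ≡ 3 (mod 4), so (3/347) = −(347/3).
Reduce top mod 3: now compute (2/3).
Pull out 2: since 3 ≡ 3 (mod 8), (2/3) = -1.
Reached (1/3) = 1. Collecting the sign flips along the way, the symbol is +1.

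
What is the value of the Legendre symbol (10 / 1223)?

Pull out 2: since 1223 ≡ 7 (mod 8), (2/1223) = +1.
Reciprocity: 5 ≡ 1 and 1223 ≡ 3 (mod 4), so (5/1223) = +(1223/5).
Reduce top mod 5: now compute (3/5).
Reciprocity: 3 ≡ 3 and 5 ≡ 1 (mod 4), so (3/5) = +(5/3).
Reduce top mod 3: now compute (2/3).
Pull out 2: since 3 ≡ 3 (mod 8), (2/3) = -1.
Reached (1/3) = 1. Collecting the sign flips along the way, the symbol is -1.

-1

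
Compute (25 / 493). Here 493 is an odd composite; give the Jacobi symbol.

Reciprocity: 25 ≡ 1 and 493 ≡ 1 (mod 4), so (25/493) = +(493/25).
Reduce top mod 25: now compute (18/25).
Pull out 2: since 25 ≡ 1 (mod 8), (2/25) = +1.
Reciprocity: 9 ≡ 1 and 25 ≡ 1 (mod 4), so (9/25) = +(25/9).
Reduce top mod 9: now compute (7/9).
Reciprocity: 7 ≡ 3 and 9 ≡ 1 (mod 4), so (7/9) = +(9/7).
Reduce top mod 7: now compute (2/7).
Pull out 2: since 7 ≡ 7 (mod 8), (2/7) = +1.
Reached (1/7) = 1. Collecting the sign flips along the way, the symbol is +1.

1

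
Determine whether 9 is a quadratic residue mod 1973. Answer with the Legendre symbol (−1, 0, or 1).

1

Reciprocity: 9 ≡ 1 and 1973 ≡ 1 (mod 4), so (9/1973) = +(1973/9).
Reduce top mod 9: now compute (2/9).
Pull out 2: since 9 ≡ 1 (mod 8), (2/9) = +1.
Reached (1/9) = 1. Collecting the sign flips along the way, the symbol is +1.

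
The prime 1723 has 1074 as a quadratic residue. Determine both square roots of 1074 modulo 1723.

Since 1723 ≡ 3 (mod 4), a square root of 1074 is 1074^((1723+1)/4) = 1074^431 mod 1723.
Repeated squaring: 1074^2≡789, 1074^4≡518, 1074^8≡1259, 1074^16≡1644, 1074^32≡1072, 1074^64≡1666, 1074^128≡1526, 1074^256≡903 (mod 1723).
1074^431 = 1074^(256+128+32+8+4+2+1) ≡ 1094 (mod 1723).
Check: 1094² = 1196836 ≡ 1074 (mod 1723). The two roots are 629 and 1094.

629, 1094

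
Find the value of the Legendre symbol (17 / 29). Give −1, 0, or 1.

Reciprocity: 17 ≡ 1 and 29 ≡ 1 (mod 4), so (17/29) = +(29/17).
Reduce top mod 17: now compute (12/17).
Pull out 2^2: since 17 ≡ 1 (mod 8), (2/17) = +1, so (2/17)^2 = +1.
Reciprocity: 3 ≡ 3 and 17 ≡ 1 (mod 4), so (3/17) = +(17/3).
Reduce top mod 3: now compute (2/3).
Pull out 2: since 3 ≡ 3 (mod 8), (2/3) = -1.
Reached (1/3) = 1. Collecting the sign flips along the way, the symbol is -1.

-1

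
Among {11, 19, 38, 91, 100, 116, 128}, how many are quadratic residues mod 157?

3

(11/157) = +1 → QR.
(19/157) = +1 → QR.
(38/157) = -1 → non-residue.
(91/157) = -1 → non-residue.
(100/157) = +1 → QR.
(116/157) = -1 → non-residue.
(128/157) = -1 → non-residue.
Total quadratic residues among the 7: 3.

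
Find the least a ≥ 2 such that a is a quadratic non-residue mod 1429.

2

(2/1429) = −1, so 2 is the smallest positive non-residue mod 1429.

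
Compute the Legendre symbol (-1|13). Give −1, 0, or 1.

1

Euler's criterion: (-1/13) ≡ 12^6 (mod 13).
12^2 ≡ 1 (mod 13)
12^4 ≡ 1 (mod 13)
12^6 = 12^(4+2) ≡ 1 (mod 13).
Result is 1, so (-1/13) = 1.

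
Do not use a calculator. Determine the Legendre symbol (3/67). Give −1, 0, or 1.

-1

Reciprocity: 3 ≡ 3 and 67 ≡ 3 (mod 4), so (3/67) = −(67/3).
Reduce top mod 3: now compute (1/3).
Reached (1/3) = 1. Collecting the sign flips along the way, the symbol is -1.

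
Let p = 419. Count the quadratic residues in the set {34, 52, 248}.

3

(34/419) = +1 → QR.
(52/419) = +1 → QR.
(248/419) = +1 → QR.
Total quadratic residues among the 3: 3.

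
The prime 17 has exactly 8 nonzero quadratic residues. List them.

1,2,4,8,9,13,15,16

Square k = 1,…,8 (k and 17−k give the same square):
1²=1, 2²=4, 3²=9, 4²=16, 5²≡8, 6²≡2, 7²≡15, 8²≡13 (mod 17).
So the quadratic residues mod 17 are {1, 2, 4, 8, 9, 13, 15, 16}.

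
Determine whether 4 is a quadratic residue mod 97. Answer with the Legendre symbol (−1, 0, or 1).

Pull out 2^2: since 97 ≡ 1 (mod 8), (2/97) = +1, so (2/97)^2 = +1.
Reached (1/97) = 1. Collecting the sign flips along the way, the symbol is +1.

1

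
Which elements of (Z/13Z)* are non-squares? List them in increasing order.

2, 5, 6, 7, 8, 11

Square k = 1,…,6 (k and 13−k give the same square):
1²=1, 2²=4, 3²=9, 4²≡3, 5²≡12, 6²≡10 (mod 13).
The residues are {1, 3, 4, 9, 10, 12}; the non-residues are the remaining 6 nonzero classes.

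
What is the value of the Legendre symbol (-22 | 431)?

-1

First reduce: -22 ≡ 409 (mod 431).
Reciprocity: 409 ≡ 1 and 431 ≡ 3 (mod 4), so (409/431) = +(431/409).
Reduce top mod 409: now compute (22/409).
Pull out 2: since 409 ≡ 1 (mod 8), (2/409) = +1.
Reciprocity: 11 ≡ 3 and 409 ≡ 1 (mod 4), so (11/409) = +(409/11).
Reduce top mod 11: now compute (2/11).
Pull out 2: since 11 ≡ 3 (mod 8), (2/11) = -1.
Reached (1/11) = 1. Collecting the sign flips along the way, the symbol is -1.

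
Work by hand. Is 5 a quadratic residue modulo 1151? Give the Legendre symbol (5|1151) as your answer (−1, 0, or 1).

1

Reciprocity: 5 ≡ 1 and 1151 ≡ 3 (mod 4), so (5/1151) = +(1151/5).
Reduce top mod 5: now compute (1/5).
Reached (1/5) = 1. Collecting the sign flips along the way, the symbol is +1.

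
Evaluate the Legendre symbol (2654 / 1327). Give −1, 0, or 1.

First reduce: 2654 ≡ 0 (mod 1327).
Top reduces to 0: gcd > 1, so the symbol is 0.

0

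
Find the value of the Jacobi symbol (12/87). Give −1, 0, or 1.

0

Pull out 2^2: since 87 ≡ 7 (mod 8), (2/87) = +1, so (2/87)^2 = +1.
Reciprocity: 3 ≡ 3 and 87 ≡ 3 (mod 4), so (3/87) = −(87/3).
Reduce top mod 3: now compute (0/3).
Top reduces to 0: gcd > 1, so the symbol is 0.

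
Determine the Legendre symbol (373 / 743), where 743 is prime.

1

Reciprocity: 373 ≡ 1 and 743 ≡ 3 (mod 4), so (373/743) = +(743/373).
Reduce top mod 373: now compute (370/373).
Pull out 2: since 373 ≡ 5 (mod 8), (2/373) = -1.
Reciprocity: 185 ≡ 1 and 373 ≡ 1 (mod 4), so (185/373) = +(373/185).
Reduce top mod 185: now compute (3/185).
Reciprocity: 3 ≡ 3 and 185 ≡ 1 (mod 4), so (3/185) = +(185/3).
Reduce top mod 3: now compute (2/3).
Pull out 2: since 3 ≡ 3 (mod 8), (2/3) = -1.
Reached (1/3) = 1. Collecting the sign flips along the way, the symbol is +1.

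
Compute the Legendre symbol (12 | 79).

Euler's criterion: (12/79) ≡ 12^39 (mod 79).
12^2 ≡ 65 (mod 79)
12^4 ≡ 38 (mod 79)
12^8 ≡ 22 (mod 79)
12^16 ≡ 10 (mod 79)
12^32 ≡ 21 (mod 79)
12^39 = 12^(32+4+2+1) ≡ 78 (mod 79).
Result is 78 ≡ −1, so (12/79) = −1.

-1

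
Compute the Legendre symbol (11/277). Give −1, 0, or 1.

Reciprocity: 11 ≡ 3 and 277 ≡ 1 (mod 4), so (11/277) = +(277/11).
Reduce top mod 11: now compute (2/11).
Pull out 2: since 11 ≡ 3 (mod 8), (2/11) = -1.
Reached (1/11) = 1. Collecting the sign flips along the way, the symbol is -1.

-1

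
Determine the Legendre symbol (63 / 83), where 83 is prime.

1

Euler's criterion: (63/83) ≡ 63^41 (mod 83).
63^2 ≡ 68 (mod 83)
63^4 ≡ 59 (mod 83)
63^8 ≡ 78 (mod 83)
63^16 ≡ 25 (mod 83)
63^32 ≡ 44 (mod 83)
63^41 = 63^(32+8+1) ≡ 1 (mod 83).
Result is 1, so (63/83) = 1.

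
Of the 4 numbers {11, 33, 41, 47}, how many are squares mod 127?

(11/127) = +1 → QR.
(33/127) = -1 → non-residue.
(41/127) = +1 → QR.
(47/127) = +1 → QR.
Total quadratic residues among the 4: 3.

3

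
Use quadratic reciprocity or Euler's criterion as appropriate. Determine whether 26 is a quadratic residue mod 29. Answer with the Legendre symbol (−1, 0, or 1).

Pull out 2: since 29 ≡ 5 (mod 8), (2/29) = -1.
Reciprocity: 13 ≡ 1 and 29 ≡ 1 (mod 4), so (13/29) = +(29/13).
Reduce top mod 13: now compute (3/13).
Reciprocity: 3 ≡ 3 and 13 ≡ 1 (mod 4), so (3/13) = +(13/3).
Reduce top mod 3: now compute (1/3).
Reached (1/3) = 1. Collecting the sign flips along the way, the symbol is -1.

-1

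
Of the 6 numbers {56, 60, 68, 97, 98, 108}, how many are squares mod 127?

3

(56/127) = -1 → non-residue.
(60/127) = +1 → QR.
(68/127) = +1 → QR.
(97/127) = -1 → non-residue.
(98/127) = +1 → QR.
(108/127) = -1 → non-residue.
Total quadratic residues among the 6: 3.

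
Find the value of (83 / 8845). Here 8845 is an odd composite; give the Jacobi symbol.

Reciprocity: 83 ≡ 3 and 8845 ≡ 1 (mod 4), so (83/8845) = +(8845/83).
Reduce top mod 83: now compute (47/83).
Reciprocity: 47 ≡ 3 and 83 ≡ 3 (mod 4), so (47/83) = −(83/47).
Reduce top mod 47: now compute (36/47).
Pull out 2^2: since 47 ≡ 7 (mod 8), (2/47) = +1, so (2/47)^2 = +1.
Reciprocity: 9 ≡ 1 and 47 ≡ 3 (mod 4), so (9/47) = +(47/9).
Reduce top mod 9: now compute (2/9).
Pull out 2: since 9 ≡ 1 (mod 8), (2/9) = +1.
Reached (1/9) = 1. Collecting the sign flips along the way, the symbol is -1.

-1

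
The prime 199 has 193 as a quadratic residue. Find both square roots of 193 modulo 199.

Since 199 ≡ 3 (mod 4), a square root of 193 is 193^((199+1)/4) = 193^50 mod 199.
Repeated squaring: 193^2≡36, 193^4≡102, 193^8≡56, 193^16≡151, 193^32≡115 (mod 199).
193^50 = 193^(32+16+2) ≡ 81 (mod 199).
Check: 81² = 6561 ≡ 193 (mod 199). The two roots are 81 and 118.

81, 118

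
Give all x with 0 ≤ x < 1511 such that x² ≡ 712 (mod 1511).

549, 962

Since 1511 ≡ 3 (mod 4), a square root of 712 is 712^((1511+1)/4) = 712^378 mod 1511.
Repeated squaring: 712^2≡759, 712^4≡390, 712^8≡1000, 712^16≡1229, 712^32≡952, 712^64≡1215, 712^128≡1489, 712^256≡484 (mod 1511).
712^378 = 712^(256+64+32+16+8+2) ≡ 549 (mod 1511).
Check: 549² = 301401 ≡ 712 (mod 1511). The two roots are 549 and 962.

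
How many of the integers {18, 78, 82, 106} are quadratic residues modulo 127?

(18/127) = +1 → QR.
(78/127) = -1 → non-residue.
(82/127) = +1 → QR.
(106/127) = -1 → non-residue.
Total quadratic residues among the 4: 2.

2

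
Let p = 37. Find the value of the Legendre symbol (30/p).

Pull out 2: since 37 ≡ 5 (mod 8), (2/37) = -1.
Reciprocity: 15 ≡ 3 and 37 ≡ 1 (mod 4), so (15/37) = +(37/15).
Reduce top mod 15: now compute (7/15).
Reciprocity: 7 ≡ 3 and 15 ≡ 3 (mod 4), so (7/15) = −(15/7).
Reduce top mod 7: now compute (1/7).
Reached (1/7) = 1. Collecting the sign flips along the way, the symbol is +1.

1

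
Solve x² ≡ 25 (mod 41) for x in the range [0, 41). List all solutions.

5, 36

41 ≡ 1 (mod 4), so we find a root by search.
Trying successive values, 5² = 25 ≡ 25 (mod 41). The other root is 41 − 5 = 36.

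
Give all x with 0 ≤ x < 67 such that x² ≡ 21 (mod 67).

17, 50

Since 67 ≡ 3 (mod 4), a square root of 21 is 21^((67+1)/4) = 21^17 mod 67.
Repeated squaring: 21^2≡39, 21^4≡47, 21^8≡65, 21^16≡4 (mod 67).
21^17 = 21^(16+1) ≡ 17 (mod 67).
Check: 17² = 289 ≡ 21 (mod 67). The two roots are 17 and 50.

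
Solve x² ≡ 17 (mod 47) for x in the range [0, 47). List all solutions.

8, 39

Since 47 ≡ 3 (mod 4), a square root of 17 is 17^((47+1)/4) = 17^12 mod 47.
Repeated squaring: 17^2≡7, 17^4≡2, 17^8≡4 (mod 47).
17^12 = 17^(8+4) ≡ 8 (mod 47).
Check: 8² = 64 ≡ 17 (mod 47). The two roots are 8 and 39.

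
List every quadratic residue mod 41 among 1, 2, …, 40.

1, 2, 4, 5, 8, 9, 10, 16, 18, 20, 21, 23, 25, 31, 32, 33, 36, 37, 39, 40

Square k = 1,…,20 (k and 41−k give the same square):
1²=1, 2²=4, 3²=9, 4²=16, 5²=25, 6²=36, 7²≡8, 8²≡23, 9²≡40, 10²≡18, 11²≡39, 12²≡21, 13²≡5, 14²≡32, 15²≡20, 16²≡10, 17²≡2, 18²≡37, 19²≡33, 20²≡31 (mod 41).
So the quadratic residues mod 41 are {1, 2, 4, 5, 8, 9, 10, 16, 18, 20, 21, 23, 25, 31, 32, 33, 36, 37, 39, 40}.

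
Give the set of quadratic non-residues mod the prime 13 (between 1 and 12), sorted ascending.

Square k = 1,…,6 (k and 13−k give the same square):
1²=1, 2²=4, 3²=9, 4²≡3, 5²≡12, 6²≡10 (mod 13).
The residues are {1, 3, 4, 9, 10, 12}; the non-residues are the remaining 6 nonzero classes.

2 5 6 7 8 11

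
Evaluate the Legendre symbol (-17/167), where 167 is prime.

1

First reduce: -17 ≡ 150 (mod 167).
Pull out 2: since 167 ≡ 7 (mod 8), (2/167) = +1.
Reciprocity: 75 ≡ 3 and 167 ≡ 3 (mod 4), so (75/167) = −(167/75).
Reduce top mod 75: now compute (17/75).
Reciprocity: 17 ≡ 1 and 75 ≡ 3 (mod 4), so (17/75) = +(75/17).
Reduce top mod 17: now compute (7/17).
Reciprocity: 7 ≡ 3 and 17 ≡ 1 (mod 4), so (7/17) = +(17/7).
Reduce top mod 7: now compute (3/7).
Reciprocity: 3 ≡ 3 and 7 ≡ 3 (mod 4), so (3/7) = −(7/3).
Reduce top mod 3: now compute (1/3).
Reached (1/3) = 1. Collecting the sign flips along the way, the symbol is +1.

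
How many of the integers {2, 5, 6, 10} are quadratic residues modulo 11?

(2/11) = -1 → non-residue.
(5/11) = +1 → QR.
(6/11) = -1 → non-residue.
(10/11) = -1 → non-residue.
Total quadratic residues among the 4: 1.

1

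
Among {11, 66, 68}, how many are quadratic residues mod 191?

(11/191) = -1 → non-residue.
(66/191) = -1 → non-residue.
(68/191) = +1 → QR.
Total quadratic residues among the 3: 1.

1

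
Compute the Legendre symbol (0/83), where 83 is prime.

Top reduces to 0: gcd > 1, so the symbol is 0.

0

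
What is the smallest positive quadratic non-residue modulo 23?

5

(2/23) = +1, so 2 is a residue.
(3/23) = +1, so 3 is a residue.
(4/23) = +1, so 4 is a residue.
(5/23) = −1, so 5 is the smallest positive non-residue mod 23.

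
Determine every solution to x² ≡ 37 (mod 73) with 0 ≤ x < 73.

73 ≡ 1 (mod 4), so we find a root by search.
Trying successive values, 16² = 256 ≡ 37 (mod 73). The other root is 73 − 16 = 57.

16, 57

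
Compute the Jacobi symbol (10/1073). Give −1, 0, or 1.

-1

Pull out 2: since 1073 ≡ 1 (mod 8), (2/1073) = +1.
Reciprocity: 5 ≡ 1 and 1073 ≡ 1 (mod 4), so (5/1073) = +(1073/5).
Reduce top mod 5: now compute (3/5).
Reciprocity: 3 ≡ 3 and 5 ≡ 1 (mod 4), so (3/5) = +(5/3).
Reduce top mod 3: now compute (2/3).
Pull out 2: since 3 ≡ 3 (mod 8), (2/3) = -1.
Reached (1/3) = 1. Collecting the sign flips along the way, the symbol is -1.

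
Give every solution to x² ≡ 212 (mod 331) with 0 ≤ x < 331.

132, 199

Since 331 ≡ 3 (mod 4), a square root of 212 is 212^((331+1)/4) = 212^83 mod 331.
Repeated squaring: 212^2≡259, 212^4≡219, 212^8≡297, 212^16≡163, 212^32≡89, 212^64≡308 (mod 331).
212^83 = 212^(64+16+2+1) ≡ 132 (mod 331).
Check: 132² = 17424 ≡ 212 (mod 331). The two roots are 132 and 199.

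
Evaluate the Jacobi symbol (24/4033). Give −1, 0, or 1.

Pull out 2^3: since 4033 ≡ 1 (mod 8), (2/4033) = +1, so (2/4033)^3 = +1.
Reciprocity: 3 ≡ 3 and 4033 ≡ 1 (mod 4), so (3/4033) = +(4033/3).
Reduce top mod 3: now compute (1/3).
Reached (1/3) = 1. Collecting the sign flips along the way, the symbol is +1.

1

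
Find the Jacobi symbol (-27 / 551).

First reduce: -27 ≡ 524 (mod 551).
Pull out 2^2: since 551 ≡ 7 (mod 8), (2/551) = +1, so (2/551)^2 = +1.
Reciprocity: 131 ≡ 3 and 551 ≡ 3 (mod 4), so (131/551) = −(551/131).
Reduce top mod 131: now compute (27/131).
Reciprocity: 27 ≡ 3 and 131 ≡ 3 (mod 4), so (27/131) = −(131/27).
Reduce top mod 27: now compute (23/27).
Reciprocity: 23 ≡ 3 and 27 ≡ 3 (mod 4), so (23/27) = −(27/23).
Reduce top mod 23: now compute (4/23).
Pull out 2^2: since 23 ≡ 7 (mod 8), (2/23) = +1, so (2/23)^2 = +1.
Reached (1/23) = 1. Collecting the sign flips along the way, the symbol is -1.

-1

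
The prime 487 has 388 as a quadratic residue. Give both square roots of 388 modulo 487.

Since 487 ≡ 3 (mod 4), a square root of 388 is 388^((487+1)/4) = 388^122 mod 487.
Repeated squaring: 388^2≡61, 388^4≡312, 388^8≡431, 388^16≡214, 388^32≡18, 388^64≡324 (mod 487).
388^122 = 388^(64+32+16+8+2) ≡ 444 (mod 487).
Check: 444² = 197136 ≡ 388 (mod 487). The two roots are 43 and 444.

43, 444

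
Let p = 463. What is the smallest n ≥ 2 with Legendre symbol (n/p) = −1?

(2/463) = +1, so 2 is a residue.
(3/463) = −1, so 3 is the smallest positive non-residue mod 463.

3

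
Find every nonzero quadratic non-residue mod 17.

Square k = 1,…,8 (k and 17−k give the same square):
1²=1, 2²=4, 3²=9, 4²=16, 5²≡8, 6²≡2, 7²≡15, 8²≡13 (mod 17).
The residues are {1, 2, 4, 8, 9, 13, 15, 16}; the non-residues are the remaining 8 nonzero classes.

3 5 6 7 10 11 12 14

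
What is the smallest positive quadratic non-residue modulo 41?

(2/41) = +1, so 2 is a residue.
(3/41) = −1, so 3 is the smallest positive non-residue mod 41.

3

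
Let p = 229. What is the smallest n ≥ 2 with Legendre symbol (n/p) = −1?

2

(2/229) = −1, so 2 is the smallest positive non-residue mod 229.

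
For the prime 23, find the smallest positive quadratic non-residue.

(2/23) = +1, so 2 is a residue.
(3/23) = +1, so 3 is a residue.
(4/23) = +1, so 4 is a residue.
(5/23) = −1, so 5 is the smallest positive non-residue mod 23.

5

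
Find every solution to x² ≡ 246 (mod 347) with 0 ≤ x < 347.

Since 347 ≡ 3 (mod 4), a square root of 246 is 246^((347+1)/4) = 246^87 mod 347.
Repeated squaring: 246^2≡138, 246^4≡306, 246^8≡293, 246^16≡140, 246^32≡168, 246^64≡117 (mod 347).
246^87 = 246^(64+16+4+2+1) ≡ 196 (mod 347).
Check: 196² = 38416 ≡ 246 (mod 347). The two roots are 151 and 196.

151, 196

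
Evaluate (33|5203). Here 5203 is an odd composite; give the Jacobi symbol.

Reciprocity: 33 ≡ 1 and 5203 ≡ 3 (mod 4), so (33/5203) = +(5203/33).
Reduce top mod 33: now compute (22/33).
Pull out 2: since 33 ≡ 1 (mod 8), (2/33) = +1.
Reciprocity: 11 ≡ 3 and 33 ≡ 1 (mod 4), so (11/33) = +(33/11).
Reduce top mod 11: now compute (0/11).
Top reduces to 0: gcd > 1, so the symbol is 0.

0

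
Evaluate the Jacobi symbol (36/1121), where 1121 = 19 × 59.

1

Pull out 2^2: since 1121 ≡ 1 (mod 8), (2/1121) = +1, so (2/1121)^2 = +1.
Reciprocity: 9 ≡ 1 and 1121 ≡ 1 (mod 4), so (9/1121) = +(1121/9).
Reduce top mod 9: now compute (5/9).
Reciprocity: 5 ≡ 1 and 9 ≡ 1 (mod 4), so (5/9) = +(9/5).
Reduce top mod 5: now compute (4/5).
Pull out 2^2: since 5 ≡ 5 (mod 8), (2/5) = -1, so (2/5)^2 = +1.
Reached (1/5) = 1. Collecting the sign flips along the way, the symbol is +1.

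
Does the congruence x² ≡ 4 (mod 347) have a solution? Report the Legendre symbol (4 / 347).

Euler's criterion: (4/347) ≡ 4^173 (mod 347).
4^2 ≡ 16 (mod 347)
4^4 ≡ 256 (mod 347)
4^8 ≡ 300 (mod 347)
4^16 ≡ 127 (mod 347)
4^32 ≡ 167 (mod 347)
4^64 ≡ 129 (mod 347)
4^128 ≡ 332 (mod 347)
4^173 = 4^(128+32+8+4+1) ≡ 1 (mod 347).
Result is 1, so (4/347) = 1.

1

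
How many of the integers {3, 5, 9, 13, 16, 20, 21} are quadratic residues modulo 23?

(3/23) = +1 → QR.
(5/23) = -1 → non-residue.
(9/23) = +1 → QR.
(13/23) = +1 → QR.
(16/23) = +1 → QR.
(20/23) = -1 → non-residue.
(21/23) = -1 → non-residue.
Total quadratic residues among the 7: 4.

4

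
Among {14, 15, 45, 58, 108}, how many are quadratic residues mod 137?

2

(14/137) = +1 → QR.
(15/137) = +1 → QR.
(45/137) = -1 → non-residue.
(58/137) = -1 → non-residue.
(108/137) = -1 → non-residue.
Total quadratic residues among the 5: 2.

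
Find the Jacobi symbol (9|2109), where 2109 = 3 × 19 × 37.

0

Reciprocity: 9 ≡ 1 and 2109 ≡ 1 (mod 4), so (9/2109) = +(2109/9).
Reduce top mod 9: now compute (3/9).
Reciprocity: 3 ≡ 3 and 9 ≡ 1 (mod 4), so (3/9) = +(9/3).
Reduce top mod 3: now compute (0/3).
Top reduces to 0: gcd > 1, so the symbol is 0.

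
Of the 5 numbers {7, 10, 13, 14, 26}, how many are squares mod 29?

2

(7/29) = +1 → QR.
(10/29) = -1 → non-residue.
(13/29) = +1 → QR.
(14/29) = -1 → non-residue.
(26/29) = -1 → non-residue.
Total quadratic residues among the 5: 2.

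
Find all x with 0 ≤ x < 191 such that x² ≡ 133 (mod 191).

18, 173

Since 191 ≡ 3 (mod 4), a square root of 133 is 133^((191+1)/4) = 133^48 mod 191.
Repeated squaring: 133^2≡117, 133^4≡128, 133^8≡149, 133^16≡45, 133^32≡115 (mod 191).
133^48 = 133^(32+16) ≡ 18 (mod 191).
Check: 18² = 324 ≡ 133 (mod 191). The two roots are 18 and 173.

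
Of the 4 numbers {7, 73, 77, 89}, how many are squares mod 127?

1

(7/127) = -1 → non-residue.
(73/127) = +1 → QR.
(77/127) = -1 → non-residue.
(89/127) = -1 → non-residue.
Total quadratic residues among the 4: 1.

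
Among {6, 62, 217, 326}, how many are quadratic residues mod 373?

1

(6/373) = -1 → non-residue.
(62/373) = -1 → non-residue.
(217/373) = +1 → QR.
(326/373) = -1 → non-residue.
Total quadratic residues among the 4: 1.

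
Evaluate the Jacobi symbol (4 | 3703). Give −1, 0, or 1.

1

Pull out 2^2: since 3703 ≡ 7 (mod 8), (2/3703) = +1, so (2/3703)^2 = +1.
Reached (1/3703) = 1. Collecting the sign flips along the way, the symbol is +1.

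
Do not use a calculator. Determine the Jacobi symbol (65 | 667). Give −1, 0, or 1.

Reciprocity: 65 ≡ 1 and 667 ≡ 3 (mod 4), so (65/667) = +(667/65).
Reduce top mod 65: now compute (17/65).
Reciprocity: 17 ≡ 1 and 65 ≡ 1 (mod 4), so (17/65) = +(65/17).
Reduce top mod 17: now compute (14/17).
Pull out 2: since 17 ≡ 1 (mod 8), (2/17) = +1.
Reciprocity: 7 ≡ 3 and 17 ≡ 1 (mod 4), so (7/17) = +(17/7).
Reduce top mod 7: now compute (3/7).
Reciprocity: 3 ≡ 3 and 7 ≡ 3 (mod 4), so (3/7) = −(7/3).
Reduce top mod 3: now compute (1/3).
Reached (1/3) = 1. Collecting the sign flips along the way, the symbol is -1.

-1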